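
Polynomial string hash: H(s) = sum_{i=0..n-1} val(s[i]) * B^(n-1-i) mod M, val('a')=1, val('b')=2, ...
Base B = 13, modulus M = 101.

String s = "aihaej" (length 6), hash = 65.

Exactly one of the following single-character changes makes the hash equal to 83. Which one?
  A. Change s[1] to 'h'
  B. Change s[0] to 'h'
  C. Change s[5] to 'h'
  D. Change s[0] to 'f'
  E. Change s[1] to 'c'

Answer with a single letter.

Option A: s[1]='i'->'h', delta=(8-9)*13^4 mod 101 = 22, hash=65+22 mod 101 = 87
Option B: s[0]='a'->'h', delta=(8-1)*13^5 mod 101 = 18, hash=65+18 mod 101 = 83 <-- target
Option C: s[5]='j'->'h', delta=(8-10)*13^0 mod 101 = 99, hash=65+99 mod 101 = 63
Option D: s[0]='a'->'f', delta=(6-1)*13^5 mod 101 = 85, hash=65+85 mod 101 = 49
Option E: s[1]='i'->'c', delta=(3-9)*13^4 mod 101 = 31, hash=65+31 mod 101 = 96

Answer: B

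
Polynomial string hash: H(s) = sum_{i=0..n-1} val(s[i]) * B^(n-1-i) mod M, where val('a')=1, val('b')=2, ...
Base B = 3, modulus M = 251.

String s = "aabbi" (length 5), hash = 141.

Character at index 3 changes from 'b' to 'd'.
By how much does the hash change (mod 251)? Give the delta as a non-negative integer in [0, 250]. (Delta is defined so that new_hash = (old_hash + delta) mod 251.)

Answer: 6

Derivation:
Delta formula: (val(new) - val(old)) * B^(n-1-k) mod M
  val('d') - val('b') = 4 - 2 = 2
  B^(n-1-k) = 3^1 mod 251 = 3
  Delta = 2 * 3 mod 251 = 6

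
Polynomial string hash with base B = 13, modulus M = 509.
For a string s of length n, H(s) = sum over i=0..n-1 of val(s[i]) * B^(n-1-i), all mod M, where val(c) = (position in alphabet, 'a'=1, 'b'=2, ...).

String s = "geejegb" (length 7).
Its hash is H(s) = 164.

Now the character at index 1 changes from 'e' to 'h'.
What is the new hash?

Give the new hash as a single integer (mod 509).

val('e') = 5, val('h') = 8
Position k = 1, exponent = n-1-k = 5
B^5 mod M = 13^5 mod 509 = 232
Delta = (8 - 5) * 232 mod 509 = 187
New hash = (164 + 187) mod 509 = 351

Answer: 351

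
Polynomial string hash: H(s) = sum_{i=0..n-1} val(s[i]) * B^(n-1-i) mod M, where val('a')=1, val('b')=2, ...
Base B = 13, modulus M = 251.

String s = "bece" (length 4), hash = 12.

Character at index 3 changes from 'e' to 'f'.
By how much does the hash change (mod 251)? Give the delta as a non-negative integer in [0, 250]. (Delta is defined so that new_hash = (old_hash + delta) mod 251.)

Answer: 1

Derivation:
Delta formula: (val(new) - val(old)) * B^(n-1-k) mod M
  val('f') - val('e') = 6 - 5 = 1
  B^(n-1-k) = 13^0 mod 251 = 1
  Delta = 1 * 1 mod 251 = 1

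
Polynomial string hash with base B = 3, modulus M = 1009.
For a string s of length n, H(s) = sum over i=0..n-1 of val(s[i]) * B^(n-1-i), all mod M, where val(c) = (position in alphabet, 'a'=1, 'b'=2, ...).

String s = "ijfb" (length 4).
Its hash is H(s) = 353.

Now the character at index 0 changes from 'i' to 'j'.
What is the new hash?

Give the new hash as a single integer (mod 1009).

Answer: 380

Derivation:
val('i') = 9, val('j') = 10
Position k = 0, exponent = n-1-k = 3
B^3 mod M = 3^3 mod 1009 = 27
Delta = (10 - 9) * 27 mod 1009 = 27
New hash = (353 + 27) mod 1009 = 380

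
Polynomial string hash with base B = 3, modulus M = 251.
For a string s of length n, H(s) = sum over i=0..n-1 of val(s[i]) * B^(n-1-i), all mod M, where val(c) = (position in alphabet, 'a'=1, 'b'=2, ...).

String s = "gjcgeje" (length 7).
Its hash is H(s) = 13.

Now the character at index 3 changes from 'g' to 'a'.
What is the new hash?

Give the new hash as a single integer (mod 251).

Answer: 102

Derivation:
val('g') = 7, val('a') = 1
Position k = 3, exponent = n-1-k = 3
B^3 mod M = 3^3 mod 251 = 27
Delta = (1 - 7) * 27 mod 251 = 89
New hash = (13 + 89) mod 251 = 102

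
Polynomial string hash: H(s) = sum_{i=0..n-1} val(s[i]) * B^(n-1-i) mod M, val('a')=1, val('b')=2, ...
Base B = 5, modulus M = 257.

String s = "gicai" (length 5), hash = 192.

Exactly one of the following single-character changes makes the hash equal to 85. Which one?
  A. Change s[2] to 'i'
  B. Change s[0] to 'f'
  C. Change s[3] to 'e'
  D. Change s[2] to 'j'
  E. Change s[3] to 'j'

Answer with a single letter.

Option A: s[2]='c'->'i', delta=(9-3)*5^2 mod 257 = 150, hash=192+150 mod 257 = 85 <-- target
Option B: s[0]='g'->'f', delta=(6-7)*5^4 mod 257 = 146, hash=192+146 mod 257 = 81
Option C: s[3]='a'->'e', delta=(5-1)*5^1 mod 257 = 20, hash=192+20 mod 257 = 212
Option D: s[2]='c'->'j', delta=(10-3)*5^2 mod 257 = 175, hash=192+175 mod 257 = 110
Option E: s[3]='a'->'j', delta=(10-1)*5^1 mod 257 = 45, hash=192+45 mod 257 = 237

Answer: A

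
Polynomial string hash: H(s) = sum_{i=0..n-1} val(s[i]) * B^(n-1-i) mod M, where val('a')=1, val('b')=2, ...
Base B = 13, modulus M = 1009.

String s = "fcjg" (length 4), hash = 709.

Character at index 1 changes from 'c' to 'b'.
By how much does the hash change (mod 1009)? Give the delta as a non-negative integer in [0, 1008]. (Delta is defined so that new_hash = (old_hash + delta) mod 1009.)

Answer: 840

Derivation:
Delta formula: (val(new) - val(old)) * B^(n-1-k) mod M
  val('b') - val('c') = 2 - 3 = -1
  B^(n-1-k) = 13^2 mod 1009 = 169
  Delta = -1 * 169 mod 1009 = 840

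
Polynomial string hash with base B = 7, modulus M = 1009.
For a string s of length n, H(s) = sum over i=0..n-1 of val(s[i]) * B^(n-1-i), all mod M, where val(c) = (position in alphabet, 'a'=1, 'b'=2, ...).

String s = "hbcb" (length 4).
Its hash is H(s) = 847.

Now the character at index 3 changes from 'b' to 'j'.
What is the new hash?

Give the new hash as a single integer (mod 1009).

val('b') = 2, val('j') = 10
Position k = 3, exponent = n-1-k = 0
B^0 mod M = 7^0 mod 1009 = 1
Delta = (10 - 2) * 1 mod 1009 = 8
New hash = (847 + 8) mod 1009 = 855

Answer: 855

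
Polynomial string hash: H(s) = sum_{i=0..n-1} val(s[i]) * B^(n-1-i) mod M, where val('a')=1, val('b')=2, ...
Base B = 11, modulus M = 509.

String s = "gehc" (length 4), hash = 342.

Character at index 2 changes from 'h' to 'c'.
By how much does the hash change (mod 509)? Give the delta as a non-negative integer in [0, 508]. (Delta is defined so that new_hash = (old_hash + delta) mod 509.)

Delta formula: (val(new) - val(old)) * B^(n-1-k) mod M
  val('c') - val('h') = 3 - 8 = -5
  B^(n-1-k) = 11^1 mod 509 = 11
  Delta = -5 * 11 mod 509 = 454

Answer: 454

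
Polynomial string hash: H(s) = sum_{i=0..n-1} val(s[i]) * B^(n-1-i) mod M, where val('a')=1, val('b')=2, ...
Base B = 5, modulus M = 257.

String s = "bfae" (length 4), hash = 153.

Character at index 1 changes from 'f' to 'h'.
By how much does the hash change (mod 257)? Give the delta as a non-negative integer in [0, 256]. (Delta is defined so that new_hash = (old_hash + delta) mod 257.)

Answer: 50

Derivation:
Delta formula: (val(new) - val(old)) * B^(n-1-k) mod M
  val('h') - val('f') = 8 - 6 = 2
  B^(n-1-k) = 5^2 mod 257 = 25
  Delta = 2 * 25 mod 257 = 50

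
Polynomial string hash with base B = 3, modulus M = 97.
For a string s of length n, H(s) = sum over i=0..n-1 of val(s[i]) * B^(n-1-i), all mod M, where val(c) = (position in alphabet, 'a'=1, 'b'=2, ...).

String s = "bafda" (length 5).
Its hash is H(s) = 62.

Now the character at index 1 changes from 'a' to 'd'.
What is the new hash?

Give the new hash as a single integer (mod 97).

val('a') = 1, val('d') = 4
Position k = 1, exponent = n-1-k = 3
B^3 mod M = 3^3 mod 97 = 27
Delta = (4 - 1) * 27 mod 97 = 81
New hash = (62 + 81) mod 97 = 46

Answer: 46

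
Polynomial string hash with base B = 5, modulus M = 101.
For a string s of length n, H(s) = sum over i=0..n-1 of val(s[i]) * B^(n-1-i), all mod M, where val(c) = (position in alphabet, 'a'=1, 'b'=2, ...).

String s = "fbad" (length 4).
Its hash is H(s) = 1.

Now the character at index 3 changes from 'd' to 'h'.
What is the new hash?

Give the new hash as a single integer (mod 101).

Answer: 5

Derivation:
val('d') = 4, val('h') = 8
Position k = 3, exponent = n-1-k = 0
B^0 mod M = 5^0 mod 101 = 1
Delta = (8 - 4) * 1 mod 101 = 4
New hash = (1 + 4) mod 101 = 5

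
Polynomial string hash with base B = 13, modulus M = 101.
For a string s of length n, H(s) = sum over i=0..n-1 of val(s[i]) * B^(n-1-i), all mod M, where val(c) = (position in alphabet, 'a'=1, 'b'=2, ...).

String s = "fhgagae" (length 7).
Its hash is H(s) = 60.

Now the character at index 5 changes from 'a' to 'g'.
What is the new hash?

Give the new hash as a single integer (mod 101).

val('a') = 1, val('g') = 7
Position k = 5, exponent = n-1-k = 1
B^1 mod M = 13^1 mod 101 = 13
Delta = (7 - 1) * 13 mod 101 = 78
New hash = (60 + 78) mod 101 = 37

Answer: 37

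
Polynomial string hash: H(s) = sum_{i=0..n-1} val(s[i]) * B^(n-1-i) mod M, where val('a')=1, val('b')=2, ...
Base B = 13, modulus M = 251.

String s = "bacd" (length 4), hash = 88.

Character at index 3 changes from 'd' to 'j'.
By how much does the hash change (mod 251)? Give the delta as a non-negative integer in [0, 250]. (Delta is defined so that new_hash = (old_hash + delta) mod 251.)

Delta formula: (val(new) - val(old)) * B^(n-1-k) mod M
  val('j') - val('d') = 10 - 4 = 6
  B^(n-1-k) = 13^0 mod 251 = 1
  Delta = 6 * 1 mod 251 = 6

Answer: 6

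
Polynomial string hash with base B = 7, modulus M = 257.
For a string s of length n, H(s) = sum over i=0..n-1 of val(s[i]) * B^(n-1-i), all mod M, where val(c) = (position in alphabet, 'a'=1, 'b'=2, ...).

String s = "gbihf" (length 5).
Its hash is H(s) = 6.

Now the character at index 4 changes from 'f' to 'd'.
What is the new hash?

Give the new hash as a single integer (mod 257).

Answer: 4

Derivation:
val('f') = 6, val('d') = 4
Position k = 4, exponent = n-1-k = 0
B^0 mod M = 7^0 mod 257 = 1
Delta = (4 - 6) * 1 mod 257 = 255
New hash = (6 + 255) mod 257 = 4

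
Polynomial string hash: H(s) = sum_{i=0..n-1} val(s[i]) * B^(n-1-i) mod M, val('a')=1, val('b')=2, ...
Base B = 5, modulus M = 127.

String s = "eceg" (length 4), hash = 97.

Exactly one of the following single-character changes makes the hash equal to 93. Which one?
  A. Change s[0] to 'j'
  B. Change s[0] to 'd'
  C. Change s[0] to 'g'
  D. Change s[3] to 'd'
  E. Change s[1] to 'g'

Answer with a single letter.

Option A: s[0]='e'->'j', delta=(10-5)*5^3 mod 127 = 117, hash=97+117 mod 127 = 87
Option B: s[0]='e'->'d', delta=(4-5)*5^3 mod 127 = 2, hash=97+2 mod 127 = 99
Option C: s[0]='e'->'g', delta=(7-5)*5^3 mod 127 = 123, hash=97+123 mod 127 = 93 <-- target
Option D: s[3]='g'->'d', delta=(4-7)*5^0 mod 127 = 124, hash=97+124 mod 127 = 94
Option E: s[1]='c'->'g', delta=(7-3)*5^2 mod 127 = 100, hash=97+100 mod 127 = 70

Answer: C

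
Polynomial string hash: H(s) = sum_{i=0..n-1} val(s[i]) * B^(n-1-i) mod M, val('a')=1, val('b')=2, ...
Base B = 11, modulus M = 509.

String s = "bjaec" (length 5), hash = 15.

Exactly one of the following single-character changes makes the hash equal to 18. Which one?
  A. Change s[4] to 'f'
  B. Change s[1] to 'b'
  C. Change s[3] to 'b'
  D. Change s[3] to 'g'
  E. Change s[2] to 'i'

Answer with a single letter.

Answer: A

Derivation:
Option A: s[4]='c'->'f', delta=(6-3)*11^0 mod 509 = 3, hash=15+3 mod 509 = 18 <-- target
Option B: s[1]='j'->'b', delta=(2-10)*11^3 mod 509 = 41, hash=15+41 mod 509 = 56
Option C: s[3]='e'->'b', delta=(2-5)*11^1 mod 509 = 476, hash=15+476 mod 509 = 491
Option D: s[3]='e'->'g', delta=(7-5)*11^1 mod 509 = 22, hash=15+22 mod 509 = 37
Option E: s[2]='a'->'i', delta=(9-1)*11^2 mod 509 = 459, hash=15+459 mod 509 = 474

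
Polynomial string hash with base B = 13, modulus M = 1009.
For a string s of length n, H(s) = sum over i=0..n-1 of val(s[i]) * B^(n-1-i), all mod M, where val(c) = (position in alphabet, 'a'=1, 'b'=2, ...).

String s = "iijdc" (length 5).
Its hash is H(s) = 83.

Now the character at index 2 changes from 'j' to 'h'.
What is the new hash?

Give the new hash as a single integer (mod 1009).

Answer: 754

Derivation:
val('j') = 10, val('h') = 8
Position k = 2, exponent = n-1-k = 2
B^2 mod M = 13^2 mod 1009 = 169
Delta = (8 - 10) * 169 mod 1009 = 671
New hash = (83 + 671) mod 1009 = 754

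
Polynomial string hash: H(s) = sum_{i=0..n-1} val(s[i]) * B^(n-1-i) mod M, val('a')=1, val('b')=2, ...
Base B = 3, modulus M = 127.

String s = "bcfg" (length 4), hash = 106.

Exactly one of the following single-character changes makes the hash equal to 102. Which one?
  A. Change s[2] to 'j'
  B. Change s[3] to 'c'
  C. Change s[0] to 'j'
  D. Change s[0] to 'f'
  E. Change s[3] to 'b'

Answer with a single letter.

Answer: B

Derivation:
Option A: s[2]='f'->'j', delta=(10-6)*3^1 mod 127 = 12, hash=106+12 mod 127 = 118
Option B: s[3]='g'->'c', delta=(3-7)*3^0 mod 127 = 123, hash=106+123 mod 127 = 102 <-- target
Option C: s[0]='b'->'j', delta=(10-2)*3^3 mod 127 = 89, hash=106+89 mod 127 = 68
Option D: s[0]='b'->'f', delta=(6-2)*3^3 mod 127 = 108, hash=106+108 mod 127 = 87
Option E: s[3]='g'->'b', delta=(2-7)*3^0 mod 127 = 122, hash=106+122 mod 127 = 101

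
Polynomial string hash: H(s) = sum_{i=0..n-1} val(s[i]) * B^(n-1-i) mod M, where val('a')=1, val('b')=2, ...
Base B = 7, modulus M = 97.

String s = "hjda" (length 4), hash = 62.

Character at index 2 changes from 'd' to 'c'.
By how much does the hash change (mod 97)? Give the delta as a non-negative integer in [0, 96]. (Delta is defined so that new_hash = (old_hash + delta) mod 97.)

Answer: 90

Derivation:
Delta formula: (val(new) - val(old)) * B^(n-1-k) mod M
  val('c') - val('d') = 3 - 4 = -1
  B^(n-1-k) = 7^1 mod 97 = 7
  Delta = -1 * 7 mod 97 = 90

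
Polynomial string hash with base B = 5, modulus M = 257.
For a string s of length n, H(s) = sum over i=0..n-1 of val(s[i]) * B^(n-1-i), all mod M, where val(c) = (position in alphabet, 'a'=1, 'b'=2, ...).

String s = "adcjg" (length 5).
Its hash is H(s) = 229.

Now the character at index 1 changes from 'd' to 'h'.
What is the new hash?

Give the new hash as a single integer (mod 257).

Answer: 215

Derivation:
val('d') = 4, val('h') = 8
Position k = 1, exponent = n-1-k = 3
B^3 mod M = 5^3 mod 257 = 125
Delta = (8 - 4) * 125 mod 257 = 243
New hash = (229 + 243) mod 257 = 215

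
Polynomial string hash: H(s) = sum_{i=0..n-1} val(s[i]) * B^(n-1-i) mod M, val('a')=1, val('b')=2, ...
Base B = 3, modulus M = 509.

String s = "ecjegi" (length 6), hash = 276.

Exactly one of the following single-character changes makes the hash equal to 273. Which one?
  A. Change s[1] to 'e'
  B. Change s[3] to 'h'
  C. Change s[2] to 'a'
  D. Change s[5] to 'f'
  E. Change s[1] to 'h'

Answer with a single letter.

Option A: s[1]='c'->'e', delta=(5-3)*3^4 mod 509 = 162, hash=276+162 mod 509 = 438
Option B: s[3]='e'->'h', delta=(8-5)*3^2 mod 509 = 27, hash=276+27 mod 509 = 303
Option C: s[2]='j'->'a', delta=(1-10)*3^3 mod 509 = 266, hash=276+266 mod 509 = 33
Option D: s[5]='i'->'f', delta=(6-9)*3^0 mod 509 = 506, hash=276+506 mod 509 = 273 <-- target
Option E: s[1]='c'->'h', delta=(8-3)*3^4 mod 509 = 405, hash=276+405 mod 509 = 172

Answer: D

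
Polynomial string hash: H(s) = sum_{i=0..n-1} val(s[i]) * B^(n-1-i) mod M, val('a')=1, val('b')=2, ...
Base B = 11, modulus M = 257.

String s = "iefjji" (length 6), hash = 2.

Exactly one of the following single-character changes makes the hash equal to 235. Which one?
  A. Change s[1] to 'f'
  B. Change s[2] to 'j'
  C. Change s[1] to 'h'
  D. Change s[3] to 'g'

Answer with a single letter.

Option A: s[1]='e'->'f', delta=(6-5)*11^4 mod 257 = 249, hash=2+249 mod 257 = 251
Option B: s[2]='f'->'j', delta=(10-6)*11^3 mod 257 = 184, hash=2+184 mod 257 = 186
Option C: s[1]='e'->'h', delta=(8-5)*11^4 mod 257 = 233, hash=2+233 mod 257 = 235 <-- target
Option D: s[3]='j'->'g', delta=(7-10)*11^2 mod 257 = 151, hash=2+151 mod 257 = 153

Answer: C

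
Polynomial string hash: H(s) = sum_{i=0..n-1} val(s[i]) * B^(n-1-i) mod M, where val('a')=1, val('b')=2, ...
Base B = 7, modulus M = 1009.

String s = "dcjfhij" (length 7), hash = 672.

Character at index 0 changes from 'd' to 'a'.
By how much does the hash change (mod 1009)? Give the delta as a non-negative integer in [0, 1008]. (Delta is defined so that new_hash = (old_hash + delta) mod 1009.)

Delta formula: (val(new) - val(old)) * B^(n-1-k) mod M
  val('a') - val('d') = 1 - 4 = -3
  B^(n-1-k) = 7^6 mod 1009 = 605
  Delta = -3 * 605 mod 1009 = 203

Answer: 203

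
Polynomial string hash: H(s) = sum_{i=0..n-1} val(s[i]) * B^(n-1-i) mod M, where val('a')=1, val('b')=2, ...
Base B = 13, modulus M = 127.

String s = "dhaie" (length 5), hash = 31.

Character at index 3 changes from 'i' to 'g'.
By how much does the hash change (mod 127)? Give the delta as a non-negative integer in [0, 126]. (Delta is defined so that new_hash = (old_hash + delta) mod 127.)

Answer: 101

Derivation:
Delta formula: (val(new) - val(old)) * B^(n-1-k) mod M
  val('g') - val('i') = 7 - 9 = -2
  B^(n-1-k) = 13^1 mod 127 = 13
  Delta = -2 * 13 mod 127 = 101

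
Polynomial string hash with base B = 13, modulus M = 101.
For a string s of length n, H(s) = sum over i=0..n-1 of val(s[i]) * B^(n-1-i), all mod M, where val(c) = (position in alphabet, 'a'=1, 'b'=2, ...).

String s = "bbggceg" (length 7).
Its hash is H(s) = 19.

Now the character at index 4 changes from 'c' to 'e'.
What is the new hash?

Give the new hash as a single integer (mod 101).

Answer: 54

Derivation:
val('c') = 3, val('e') = 5
Position k = 4, exponent = n-1-k = 2
B^2 mod M = 13^2 mod 101 = 68
Delta = (5 - 3) * 68 mod 101 = 35
New hash = (19 + 35) mod 101 = 54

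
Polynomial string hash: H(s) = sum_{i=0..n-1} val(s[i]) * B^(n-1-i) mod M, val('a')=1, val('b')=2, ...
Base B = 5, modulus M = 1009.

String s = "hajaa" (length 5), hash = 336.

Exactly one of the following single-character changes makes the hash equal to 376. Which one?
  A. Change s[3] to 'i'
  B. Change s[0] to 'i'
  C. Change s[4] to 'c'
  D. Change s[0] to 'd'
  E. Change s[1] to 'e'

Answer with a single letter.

Option A: s[3]='a'->'i', delta=(9-1)*5^1 mod 1009 = 40, hash=336+40 mod 1009 = 376 <-- target
Option B: s[0]='h'->'i', delta=(9-8)*5^4 mod 1009 = 625, hash=336+625 mod 1009 = 961
Option C: s[4]='a'->'c', delta=(3-1)*5^0 mod 1009 = 2, hash=336+2 mod 1009 = 338
Option D: s[0]='h'->'d', delta=(4-8)*5^4 mod 1009 = 527, hash=336+527 mod 1009 = 863
Option E: s[1]='a'->'e', delta=(5-1)*5^3 mod 1009 = 500, hash=336+500 mod 1009 = 836

Answer: A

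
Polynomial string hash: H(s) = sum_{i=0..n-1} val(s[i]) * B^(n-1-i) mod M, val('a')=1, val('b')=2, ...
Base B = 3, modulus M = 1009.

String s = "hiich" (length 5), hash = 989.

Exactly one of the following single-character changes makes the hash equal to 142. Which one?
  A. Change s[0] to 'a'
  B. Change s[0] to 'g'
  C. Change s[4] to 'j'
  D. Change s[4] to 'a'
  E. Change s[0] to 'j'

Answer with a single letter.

Answer: E

Derivation:
Option A: s[0]='h'->'a', delta=(1-8)*3^4 mod 1009 = 442, hash=989+442 mod 1009 = 422
Option B: s[0]='h'->'g', delta=(7-8)*3^4 mod 1009 = 928, hash=989+928 mod 1009 = 908
Option C: s[4]='h'->'j', delta=(10-8)*3^0 mod 1009 = 2, hash=989+2 mod 1009 = 991
Option D: s[4]='h'->'a', delta=(1-8)*3^0 mod 1009 = 1002, hash=989+1002 mod 1009 = 982
Option E: s[0]='h'->'j', delta=(10-8)*3^4 mod 1009 = 162, hash=989+162 mod 1009 = 142 <-- target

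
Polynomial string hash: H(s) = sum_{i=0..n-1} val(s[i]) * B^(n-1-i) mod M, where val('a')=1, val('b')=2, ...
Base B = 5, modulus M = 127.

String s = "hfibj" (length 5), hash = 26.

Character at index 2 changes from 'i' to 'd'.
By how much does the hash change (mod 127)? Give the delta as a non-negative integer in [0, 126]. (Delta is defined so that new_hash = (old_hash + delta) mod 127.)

Answer: 2

Derivation:
Delta formula: (val(new) - val(old)) * B^(n-1-k) mod M
  val('d') - val('i') = 4 - 9 = -5
  B^(n-1-k) = 5^2 mod 127 = 25
  Delta = -5 * 25 mod 127 = 2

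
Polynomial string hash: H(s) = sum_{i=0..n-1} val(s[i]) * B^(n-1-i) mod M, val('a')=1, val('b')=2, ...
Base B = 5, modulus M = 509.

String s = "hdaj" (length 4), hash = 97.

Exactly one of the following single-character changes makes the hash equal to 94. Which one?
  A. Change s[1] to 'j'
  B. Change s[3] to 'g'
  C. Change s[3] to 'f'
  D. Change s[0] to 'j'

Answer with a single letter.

Option A: s[1]='d'->'j', delta=(10-4)*5^2 mod 509 = 150, hash=97+150 mod 509 = 247
Option B: s[3]='j'->'g', delta=(7-10)*5^0 mod 509 = 506, hash=97+506 mod 509 = 94 <-- target
Option C: s[3]='j'->'f', delta=(6-10)*5^0 mod 509 = 505, hash=97+505 mod 509 = 93
Option D: s[0]='h'->'j', delta=(10-8)*5^3 mod 509 = 250, hash=97+250 mod 509 = 347

Answer: B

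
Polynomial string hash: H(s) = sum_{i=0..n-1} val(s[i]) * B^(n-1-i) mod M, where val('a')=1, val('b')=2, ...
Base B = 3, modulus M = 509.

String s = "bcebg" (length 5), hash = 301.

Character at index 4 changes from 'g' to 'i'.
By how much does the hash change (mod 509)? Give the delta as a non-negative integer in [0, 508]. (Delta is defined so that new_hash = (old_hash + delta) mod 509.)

Answer: 2

Derivation:
Delta formula: (val(new) - val(old)) * B^(n-1-k) mod M
  val('i') - val('g') = 9 - 7 = 2
  B^(n-1-k) = 3^0 mod 509 = 1
  Delta = 2 * 1 mod 509 = 2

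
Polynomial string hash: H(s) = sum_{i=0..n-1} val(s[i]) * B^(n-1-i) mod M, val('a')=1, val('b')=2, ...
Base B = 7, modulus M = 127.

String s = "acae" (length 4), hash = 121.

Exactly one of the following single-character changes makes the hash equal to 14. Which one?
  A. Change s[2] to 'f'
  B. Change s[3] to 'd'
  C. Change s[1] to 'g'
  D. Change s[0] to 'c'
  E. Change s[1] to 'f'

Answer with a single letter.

Option A: s[2]='a'->'f', delta=(6-1)*7^1 mod 127 = 35, hash=121+35 mod 127 = 29
Option B: s[3]='e'->'d', delta=(4-5)*7^0 mod 127 = 126, hash=121+126 mod 127 = 120
Option C: s[1]='c'->'g', delta=(7-3)*7^2 mod 127 = 69, hash=121+69 mod 127 = 63
Option D: s[0]='a'->'c', delta=(3-1)*7^3 mod 127 = 51, hash=121+51 mod 127 = 45
Option E: s[1]='c'->'f', delta=(6-3)*7^2 mod 127 = 20, hash=121+20 mod 127 = 14 <-- target

Answer: E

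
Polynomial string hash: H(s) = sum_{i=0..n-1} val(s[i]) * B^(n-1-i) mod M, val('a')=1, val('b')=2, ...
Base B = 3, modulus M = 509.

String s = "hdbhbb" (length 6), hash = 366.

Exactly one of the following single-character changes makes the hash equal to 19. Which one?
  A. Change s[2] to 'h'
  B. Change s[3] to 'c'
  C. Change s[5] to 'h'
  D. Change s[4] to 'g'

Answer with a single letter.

Option A: s[2]='b'->'h', delta=(8-2)*3^3 mod 509 = 162, hash=366+162 mod 509 = 19 <-- target
Option B: s[3]='h'->'c', delta=(3-8)*3^2 mod 509 = 464, hash=366+464 mod 509 = 321
Option C: s[5]='b'->'h', delta=(8-2)*3^0 mod 509 = 6, hash=366+6 mod 509 = 372
Option D: s[4]='b'->'g', delta=(7-2)*3^1 mod 509 = 15, hash=366+15 mod 509 = 381

Answer: A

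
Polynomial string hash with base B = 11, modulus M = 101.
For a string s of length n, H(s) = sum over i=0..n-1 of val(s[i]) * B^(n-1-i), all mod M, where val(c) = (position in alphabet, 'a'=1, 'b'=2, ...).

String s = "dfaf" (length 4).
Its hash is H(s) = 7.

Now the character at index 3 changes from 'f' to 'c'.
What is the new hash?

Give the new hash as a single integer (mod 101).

Answer: 4

Derivation:
val('f') = 6, val('c') = 3
Position k = 3, exponent = n-1-k = 0
B^0 mod M = 11^0 mod 101 = 1
Delta = (3 - 6) * 1 mod 101 = 98
New hash = (7 + 98) mod 101 = 4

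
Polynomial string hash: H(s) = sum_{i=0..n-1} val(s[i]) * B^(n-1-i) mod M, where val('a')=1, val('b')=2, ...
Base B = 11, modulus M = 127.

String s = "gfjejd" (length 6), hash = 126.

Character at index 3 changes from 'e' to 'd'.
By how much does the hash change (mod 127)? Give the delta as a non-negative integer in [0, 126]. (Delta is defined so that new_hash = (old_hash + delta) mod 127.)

Delta formula: (val(new) - val(old)) * B^(n-1-k) mod M
  val('d') - val('e') = 4 - 5 = -1
  B^(n-1-k) = 11^2 mod 127 = 121
  Delta = -1 * 121 mod 127 = 6

Answer: 6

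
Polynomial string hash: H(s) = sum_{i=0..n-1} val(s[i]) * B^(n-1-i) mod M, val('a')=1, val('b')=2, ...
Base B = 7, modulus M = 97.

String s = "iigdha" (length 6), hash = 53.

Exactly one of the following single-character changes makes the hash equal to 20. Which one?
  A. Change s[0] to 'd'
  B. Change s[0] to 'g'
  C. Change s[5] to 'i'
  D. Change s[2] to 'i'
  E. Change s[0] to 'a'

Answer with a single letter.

Option A: s[0]='i'->'d', delta=(4-9)*7^5 mod 97 = 64, hash=53+64 mod 97 = 20 <-- target
Option B: s[0]='i'->'g', delta=(7-9)*7^5 mod 97 = 45, hash=53+45 mod 97 = 1
Option C: s[5]='a'->'i', delta=(9-1)*7^0 mod 97 = 8, hash=53+8 mod 97 = 61
Option D: s[2]='g'->'i', delta=(9-7)*7^3 mod 97 = 7, hash=53+7 mod 97 = 60
Option E: s[0]='i'->'a', delta=(1-9)*7^5 mod 97 = 83, hash=53+83 mod 97 = 39

Answer: A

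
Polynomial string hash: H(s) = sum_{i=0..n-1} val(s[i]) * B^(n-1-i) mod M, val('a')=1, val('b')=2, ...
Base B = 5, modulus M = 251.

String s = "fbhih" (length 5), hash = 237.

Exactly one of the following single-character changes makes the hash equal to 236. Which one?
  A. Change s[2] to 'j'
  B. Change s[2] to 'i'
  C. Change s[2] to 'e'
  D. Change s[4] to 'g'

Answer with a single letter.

Answer: D

Derivation:
Option A: s[2]='h'->'j', delta=(10-8)*5^2 mod 251 = 50, hash=237+50 mod 251 = 36
Option B: s[2]='h'->'i', delta=(9-8)*5^2 mod 251 = 25, hash=237+25 mod 251 = 11
Option C: s[2]='h'->'e', delta=(5-8)*5^2 mod 251 = 176, hash=237+176 mod 251 = 162
Option D: s[4]='h'->'g', delta=(7-8)*5^0 mod 251 = 250, hash=237+250 mod 251 = 236 <-- target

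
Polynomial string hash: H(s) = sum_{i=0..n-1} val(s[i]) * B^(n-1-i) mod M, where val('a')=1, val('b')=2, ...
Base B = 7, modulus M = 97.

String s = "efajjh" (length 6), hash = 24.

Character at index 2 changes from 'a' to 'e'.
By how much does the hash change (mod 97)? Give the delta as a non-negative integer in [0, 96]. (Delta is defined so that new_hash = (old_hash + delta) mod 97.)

Answer: 14

Derivation:
Delta formula: (val(new) - val(old)) * B^(n-1-k) mod M
  val('e') - val('a') = 5 - 1 = 4
  B^(n-1-k) = 7^3 mod 97 = 52
  Delta = 4 * 52 mod 97 = 14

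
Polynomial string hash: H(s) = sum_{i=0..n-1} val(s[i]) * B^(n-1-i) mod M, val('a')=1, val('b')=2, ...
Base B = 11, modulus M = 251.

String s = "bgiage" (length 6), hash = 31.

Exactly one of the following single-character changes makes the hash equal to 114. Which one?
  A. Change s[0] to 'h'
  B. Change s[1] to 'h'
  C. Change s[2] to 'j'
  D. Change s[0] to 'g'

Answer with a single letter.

Option A: s[0]='b'->'h', delta=(8-2)*11^5 mod 251 = 207, hash=31+207 mod 251 = 238
Option B: s[1]='g'->'h', delta=(8-7)*11^4 mod 251 = 83, hash=31+83 mod 251 = 114 <-- target
Option C: s[2]='i'->'j', delta=(10-9)*11^3 mod 251 = 76, hash=31+76 mod 251 = 107
Option D: s[0]='b'->'g', delta=(7-2)*11^5 mod 251 = 47, hash=31+47 mod 251 = 78

Answer: B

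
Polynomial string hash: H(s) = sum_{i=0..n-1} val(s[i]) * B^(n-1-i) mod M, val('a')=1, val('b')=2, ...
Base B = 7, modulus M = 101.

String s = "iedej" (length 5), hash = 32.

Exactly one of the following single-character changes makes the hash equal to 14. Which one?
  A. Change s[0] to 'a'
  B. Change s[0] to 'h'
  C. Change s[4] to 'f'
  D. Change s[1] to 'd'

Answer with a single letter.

Option A: s[0]='i'->'a', delta=(1-9)*7^4 mod 101 = 83, hash=32+83 mod 101 = 14 <-- target
Option B: s[0]='i'->'h', delta=(8-9)*7^4 mod 101 = 23, hash=32+23 mod 101 = 55
Option C: s[4]='j'->'f', delta=(6-10)*7^0 mod 101 = 97, hash=32+97 mod 101 = 28
Option D: s[1]='e'->'d', delta=(4-5)*7^3 mod 101 = 61, hash=32+61 mod 101 = 93

Answer: A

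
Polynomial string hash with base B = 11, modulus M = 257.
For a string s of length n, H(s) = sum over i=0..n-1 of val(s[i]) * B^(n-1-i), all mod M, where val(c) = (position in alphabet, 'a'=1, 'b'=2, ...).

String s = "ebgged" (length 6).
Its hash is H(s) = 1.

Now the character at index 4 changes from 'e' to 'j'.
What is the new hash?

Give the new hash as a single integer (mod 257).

Answer: 56

Derivation:
val('e') = 5, val('j') = 10
Position k = 4, exponent = n-1-k = 1
B^1 mod M = 11^1 mod 257 = 11
Delta = (10 - 5) * 11 mod 257 = 55
New hash = (1 + 55) mod 257 = 56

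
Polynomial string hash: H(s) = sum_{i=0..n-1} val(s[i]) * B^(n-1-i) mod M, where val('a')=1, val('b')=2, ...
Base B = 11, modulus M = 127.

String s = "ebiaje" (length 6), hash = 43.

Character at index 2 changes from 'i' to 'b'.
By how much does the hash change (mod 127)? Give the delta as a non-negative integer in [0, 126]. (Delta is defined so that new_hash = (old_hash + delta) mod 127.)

Answer: 81

Derivation:
Delta formula: (val(new) - val(old)) * B^(n-1-k) mod M
  val('b') - val('i') = 2 - 9 = -7
  B^(n-1-k) = 11^3 mod 127 = 61
  Delta = -7 * 61 mod 127 = 81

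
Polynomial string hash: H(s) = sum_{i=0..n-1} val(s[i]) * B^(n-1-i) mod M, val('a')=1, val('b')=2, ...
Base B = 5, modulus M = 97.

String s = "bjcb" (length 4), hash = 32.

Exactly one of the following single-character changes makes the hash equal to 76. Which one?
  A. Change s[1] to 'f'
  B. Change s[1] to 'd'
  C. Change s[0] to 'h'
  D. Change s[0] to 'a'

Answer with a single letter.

Option A: s[1]='j'->'f', delta=(6-10)*5^2 mod 97 = 94, hash=32+94 mod 97 = 29
Option B: s[1]='j'->'d', delta=(4-10)*5^2 mod 97 = 44, hash=32+44 mod 97 = 76 <-- target
Option C: s[0]='b'->'h', delta=(8-2)*5^3 mod 97 = 71, hash=32+71 mod 97 = 6
Option D: s[0]='b'->'a', delta=(1-2)*5^3 mod 97 = 69, hash=32+69 mod 97 = 4

Answer: B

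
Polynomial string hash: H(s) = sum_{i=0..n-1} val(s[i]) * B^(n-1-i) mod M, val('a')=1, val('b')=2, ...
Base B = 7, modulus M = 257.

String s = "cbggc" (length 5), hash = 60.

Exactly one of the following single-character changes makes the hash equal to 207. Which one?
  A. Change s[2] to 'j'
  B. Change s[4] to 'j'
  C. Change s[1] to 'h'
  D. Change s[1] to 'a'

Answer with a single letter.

Option A: s[2]='g'->'j', delta=(10-7)*7^2 mod 257 = 147, hash=60+147 mod 257 = 207 <-- target
Option B: s[4]='c'->'j', delta=(10-3)*7^0 mod 257 = 7, hash=60+7 mod 257 = 67
Option C: s[1]='b'->'h', delta=(8-2)*7^3 mod 257 = 2, hash=60+2 mod 257 = 62
Option D: s[1]='b'->'a', delta=(1-2)*7^3 mod 257 = 171, hash=60+171 mod 257 = 231

Answer: A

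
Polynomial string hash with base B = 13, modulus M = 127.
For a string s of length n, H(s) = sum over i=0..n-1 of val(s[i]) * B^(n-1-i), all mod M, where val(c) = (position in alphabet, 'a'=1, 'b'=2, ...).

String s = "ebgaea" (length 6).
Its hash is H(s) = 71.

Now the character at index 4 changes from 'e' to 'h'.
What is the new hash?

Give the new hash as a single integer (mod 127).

val('e') = 5, val('h') = 8
Position k = 4, exponent = n-1-k = 1
B^1 mod M = 13^1 mod 127 = 13
Delta = (8 - 5) * 13 mod 127 = 39
New hash = (71 + 39) mod 127 = 110

Answer: 110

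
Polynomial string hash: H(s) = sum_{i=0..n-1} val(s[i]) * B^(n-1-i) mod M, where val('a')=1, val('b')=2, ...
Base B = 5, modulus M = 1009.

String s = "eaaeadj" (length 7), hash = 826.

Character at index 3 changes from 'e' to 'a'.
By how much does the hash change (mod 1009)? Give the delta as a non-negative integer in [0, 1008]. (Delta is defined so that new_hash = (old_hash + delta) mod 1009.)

Answer: 509

Derivation:
Delta formula: (val(new) - val(old)) * B^(n-1-k) mod M
  val('a') - val('e') = 1 - 5 = -4
  B^(n-1-k) = 5^3 mod 1009 = 125
  Delta = -4 * 125 mod 1009 = 509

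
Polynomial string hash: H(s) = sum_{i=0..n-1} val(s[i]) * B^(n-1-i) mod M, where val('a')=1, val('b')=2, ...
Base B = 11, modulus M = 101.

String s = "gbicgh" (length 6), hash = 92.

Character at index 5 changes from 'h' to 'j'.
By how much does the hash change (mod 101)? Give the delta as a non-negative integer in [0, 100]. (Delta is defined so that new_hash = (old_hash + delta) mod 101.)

Answer: 2

Derivation:
Delta formula: (val(new) - val(old)) * B^(n-1-k) mod M
  val('j') - val('h') = 10 - 8 = 2
  B^(n-1-k) = 11^0 mod 101 = 1
  Delta = 2 * 1 mod 101 = 2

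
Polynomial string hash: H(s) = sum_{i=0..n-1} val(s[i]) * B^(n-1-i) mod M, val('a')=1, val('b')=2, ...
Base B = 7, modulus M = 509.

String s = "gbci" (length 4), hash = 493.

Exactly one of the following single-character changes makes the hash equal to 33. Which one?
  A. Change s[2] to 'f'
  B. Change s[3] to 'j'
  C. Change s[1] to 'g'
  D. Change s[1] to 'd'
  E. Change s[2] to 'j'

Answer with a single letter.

Option A: s[2]='c'->'f', delta=(6-3)*7^1 mod 509 = 21, hash=493+21 mod 509 = 5
Option B: s[3]='i'->'j', delta=(10-9)*7^0 mod 509 = 1, hash=493+1 mod 509 = 494
Option C: s[1]='b'->'g', delta=(7-2)*7^2 mod 509 = 245, hash=493+245 mod 509 = 229
Option D: s[1]='b'->'d', delta=(4-2)*7^2 mod 509 = 98, hash=493+98 mod 509 = 82
Option E: s[2]='c'->'j', delta=(10-3)*7^1 mod 509 = 49, hash=493+49 mod 509 = 33 <-- target

Answer: E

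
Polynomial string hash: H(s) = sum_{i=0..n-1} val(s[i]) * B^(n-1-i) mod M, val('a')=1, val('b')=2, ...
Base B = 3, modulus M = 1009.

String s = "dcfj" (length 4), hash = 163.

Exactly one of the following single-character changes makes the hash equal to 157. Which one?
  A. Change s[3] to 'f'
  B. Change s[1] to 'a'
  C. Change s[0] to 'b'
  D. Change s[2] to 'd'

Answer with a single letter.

Answer: D

Derivation:
Option A: s[3]='j'->'f', delta=(6-10)*3^0 mod 1009 = 1005, hash=163+1005 mod 1009 = 159
Option B: s[1]='c'->'a', delta=(1-3)*3^2 mod 1009 = 991, hash=163+991 mod 1009 = 145
Option C: s[0]='d'->'b', delta=(2-4)*3^3 mod 1009 = 955, hash=163+955 mod 1009 = 109
Option D: s[2]='f'->'d', delta=(4-6)*3^1 mod 1009 = 1003, hash=163+1003 mod 1009 = 157 <-- target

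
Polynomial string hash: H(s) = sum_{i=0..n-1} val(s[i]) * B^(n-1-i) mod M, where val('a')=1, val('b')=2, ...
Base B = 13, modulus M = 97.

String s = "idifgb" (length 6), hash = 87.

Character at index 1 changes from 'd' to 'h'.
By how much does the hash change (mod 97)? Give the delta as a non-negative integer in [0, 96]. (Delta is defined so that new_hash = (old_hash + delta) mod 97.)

Answer: 75

Derivation:
Delta formula: (val(new) - val(old)) * B^(n-1-k) mod M
  val('h') - val('d') = 8 - 4 = 4
  B^(n-1-k) = 13^4 mod 97 = 43
  Delta = 4 * 43 mod 97 = 75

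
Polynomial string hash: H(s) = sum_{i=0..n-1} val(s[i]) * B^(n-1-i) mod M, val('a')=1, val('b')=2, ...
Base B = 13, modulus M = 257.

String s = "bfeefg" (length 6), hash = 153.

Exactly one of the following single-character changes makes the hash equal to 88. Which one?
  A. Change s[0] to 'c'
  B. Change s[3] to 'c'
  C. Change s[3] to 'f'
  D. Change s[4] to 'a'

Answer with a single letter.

Option A: s[0]='b'->'c', delta=(3-2)*13^5 mod 257 = 185, hash=153+185 mod 257 = 81
Option B: s[3]='e'->'c', delta=(3-5)*13^2 mod 257 = 176, hash=153+176 mod 257 = 72
Option C: s[3]='e'->'f', delta=(6-5)*13^2 mod 257 = 169, hash=153+169 mod 257 = 65
Option D: s[4]='f'->'a', delta=(1-6)*13^1 mod 257 = 192, hash=153+192 mod 257 = 88 <-- target

Answer: D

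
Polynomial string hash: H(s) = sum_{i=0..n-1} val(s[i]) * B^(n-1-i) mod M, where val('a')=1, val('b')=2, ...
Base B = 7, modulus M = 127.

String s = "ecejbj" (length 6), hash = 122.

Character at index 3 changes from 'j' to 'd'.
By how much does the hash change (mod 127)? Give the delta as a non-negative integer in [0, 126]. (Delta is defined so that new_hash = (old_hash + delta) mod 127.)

Delta formula: (val(new) - val(old)) * B^(n-1-k) mod M
  val('d') - val('j') = 4 - 10 = -6
  B^(n-1-k) = 7^2 mod 127 = 49
  Delta = -6 * 49 mod 127 = 87

Answer: 87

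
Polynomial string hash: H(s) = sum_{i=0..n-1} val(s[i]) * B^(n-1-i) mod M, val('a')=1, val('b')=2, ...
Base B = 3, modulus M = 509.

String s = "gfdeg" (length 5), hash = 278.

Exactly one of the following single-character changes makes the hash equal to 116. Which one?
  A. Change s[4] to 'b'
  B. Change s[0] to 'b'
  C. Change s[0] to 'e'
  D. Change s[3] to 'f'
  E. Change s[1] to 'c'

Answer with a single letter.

Option A: s[4]='g'->'b', delta=(2-7)*3^0 mod 509 = 504, hash=278+504 mod 509 = 273
Option B: s[0]='g'->'b', delta=(2-7)*3^4 mod 509 = 104, hash=278+104 mod 509 = 382
Option C: s[0]='g'->'e', delta=(5-7)*3^4 mod 509 = 347, hash=278+347 mod 509 = 116 <-- target
Option D: s[3]='e'->'f', delta=(6-5)*3^1 mod 509 = 3, hash=278+3 mod 509 = 281
Option E: s[1]='f'->'c', delta=(3-6)*3^3 mod 509 = 428, hash=278+428 mod 509 = 197

Answer: C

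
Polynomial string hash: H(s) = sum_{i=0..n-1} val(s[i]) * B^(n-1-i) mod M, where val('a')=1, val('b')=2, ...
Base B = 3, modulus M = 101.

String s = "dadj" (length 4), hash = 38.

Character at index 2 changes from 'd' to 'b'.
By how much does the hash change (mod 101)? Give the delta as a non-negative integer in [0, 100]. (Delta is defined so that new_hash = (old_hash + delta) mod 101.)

Answer: 95

Derivation:
Delta formula: (val(new) - val(old)) * B^(n-1-k) mod M
  val('b') - val('d') = 2 - 4 = -2
  B^(n-1-k) = 3^1 mod 101 = 3
  Delta = -2 * 3 mod 101 = 95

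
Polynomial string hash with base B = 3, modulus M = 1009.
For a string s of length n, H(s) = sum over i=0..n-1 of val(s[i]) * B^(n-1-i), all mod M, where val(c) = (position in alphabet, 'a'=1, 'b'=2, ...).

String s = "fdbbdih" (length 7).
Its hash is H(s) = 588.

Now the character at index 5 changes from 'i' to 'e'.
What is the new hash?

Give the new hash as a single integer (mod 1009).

val('i') = 9, val('e') = 5
Position k = 5, exponent = n-1-k = 1
B^1 mod M = 3^1 mod 1009 = 3
Delta = (5 - 9) * 3 mod 1009 = 997
New hash = (588 + 997) mod 1009 = 576

Answer: 576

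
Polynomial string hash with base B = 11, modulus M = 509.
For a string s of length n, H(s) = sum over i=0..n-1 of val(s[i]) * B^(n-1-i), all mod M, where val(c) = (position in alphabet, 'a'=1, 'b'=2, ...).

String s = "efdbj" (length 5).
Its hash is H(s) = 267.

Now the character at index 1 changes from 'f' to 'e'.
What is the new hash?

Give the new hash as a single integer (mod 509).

Answer: 463

Derivation:
val('f') = 6, val('e') = 5
Position k = 1, exponent = n-1-k = 3
B^3 mod M = 11^3 mod 509 = 313
Delta = (5 - 6) * 313 mod 509 = 196
New hash = (267 + 196) mod 509 = 463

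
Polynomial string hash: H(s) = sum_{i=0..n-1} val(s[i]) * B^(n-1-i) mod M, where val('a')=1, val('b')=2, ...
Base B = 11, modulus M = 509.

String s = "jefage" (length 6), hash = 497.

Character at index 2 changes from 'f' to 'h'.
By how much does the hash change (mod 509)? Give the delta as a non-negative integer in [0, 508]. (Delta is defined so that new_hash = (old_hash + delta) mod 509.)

Answer: 117

Derivation:
Delta formula: (val(new) - val(old)) * B^(n-1-k) mod M
  val('h') - val('f') = 8 - 6 = 2
  B^(n-1-k) = 11^3 mod 509 = 313
  Delta = 2 * 313 mod 509 = 117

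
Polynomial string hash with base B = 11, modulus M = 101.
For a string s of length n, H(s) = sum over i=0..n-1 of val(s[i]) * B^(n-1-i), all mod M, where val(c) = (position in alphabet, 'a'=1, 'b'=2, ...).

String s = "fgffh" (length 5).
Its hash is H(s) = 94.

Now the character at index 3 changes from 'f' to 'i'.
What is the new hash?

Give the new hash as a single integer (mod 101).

Answer: 26

Derivation:
val('f') = 6, val('i') = 9
Position k = 3, exponent = n-1-k = 1
B^1 mod M = 11^1 mod 101 = 11
Delta = (9 - 6) * 11 mod 101 = 33
New hash = (94 + 33) mod 101 = 26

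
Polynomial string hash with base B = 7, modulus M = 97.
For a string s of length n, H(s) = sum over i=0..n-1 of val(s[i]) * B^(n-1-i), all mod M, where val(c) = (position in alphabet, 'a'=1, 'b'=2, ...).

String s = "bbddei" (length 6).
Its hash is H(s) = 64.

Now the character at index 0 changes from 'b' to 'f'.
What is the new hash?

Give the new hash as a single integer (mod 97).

val('b') = 2, val('f') = 6
Position k = 0, exponent = n-1-k = 5
B^5 mod M = 7^5 mod 97 = 26
Delta = (6 - 2) * 26 mod 97 = 7
New hash = (64 + 7) mod 97 = 71

Answer: 71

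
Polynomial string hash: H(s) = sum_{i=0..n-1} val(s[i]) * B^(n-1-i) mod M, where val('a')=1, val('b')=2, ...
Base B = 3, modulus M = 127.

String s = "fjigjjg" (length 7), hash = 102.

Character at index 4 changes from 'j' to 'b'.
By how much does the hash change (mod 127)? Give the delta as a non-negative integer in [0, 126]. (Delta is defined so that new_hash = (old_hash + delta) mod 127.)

Answer: 55

Derivation:
Delta formula: (val(new) - val(old)) * B^(n-1-k) mod M
  val('b') - val('j') = 2 - 10 = -8
  B^(n-1-k) = 3^2 mod 127 = 9
  Delta = -8 * 9 mod 127 = 55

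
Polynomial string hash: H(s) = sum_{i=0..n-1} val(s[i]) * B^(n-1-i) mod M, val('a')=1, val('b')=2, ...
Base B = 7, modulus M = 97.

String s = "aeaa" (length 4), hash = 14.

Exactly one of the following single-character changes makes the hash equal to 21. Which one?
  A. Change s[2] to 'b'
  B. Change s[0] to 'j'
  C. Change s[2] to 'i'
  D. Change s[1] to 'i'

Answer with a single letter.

Option A: s[2]='a'->'b', delta=(2-1)*7^1 mod 97 = 7, hash=14+7 mod 97 = 21 <-- target
Option B: s[0]='a'->'j', delta=(10-1)*7^3 mod 97 = 80, hash=14+80 mod 97 = 94
Option C: s[2]='a'->'i', delta=(9-1)*7^1 mod 97 = 56, hash=14+56 mod 97 = 70
Option D: s[1]='e'->'i', delta=(9-5)*7^2 mod 97 = 2, hash=14+2 mod 97 = 16

Answer: A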